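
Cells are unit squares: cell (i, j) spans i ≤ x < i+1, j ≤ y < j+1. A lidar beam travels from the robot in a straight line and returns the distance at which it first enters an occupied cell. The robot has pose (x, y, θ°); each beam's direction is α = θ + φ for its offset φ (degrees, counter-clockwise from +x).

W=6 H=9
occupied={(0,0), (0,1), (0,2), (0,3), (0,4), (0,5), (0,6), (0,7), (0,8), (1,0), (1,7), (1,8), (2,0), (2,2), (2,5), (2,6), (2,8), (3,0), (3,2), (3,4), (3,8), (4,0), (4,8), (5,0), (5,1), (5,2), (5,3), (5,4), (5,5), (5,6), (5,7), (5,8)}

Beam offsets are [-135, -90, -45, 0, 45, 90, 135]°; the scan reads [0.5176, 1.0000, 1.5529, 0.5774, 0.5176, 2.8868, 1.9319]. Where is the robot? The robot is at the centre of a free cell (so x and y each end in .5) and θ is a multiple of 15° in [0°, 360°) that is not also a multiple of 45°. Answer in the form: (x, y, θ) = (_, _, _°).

Candidates: 22 free-cell centres × 16 headings = 352 poses. Raycast each; keep the one whose scan matches to 4 dp.
  (3.5, 5.5, 210°): beam 1 = 2.5882 ≠ 0.5176 ✗
  (2.5, 3.5, 210°): beam 1 = 1.5529 ≠ 0.5176 ✗
  (3.5, 6.5, 30°): beam 1 = 1.5529 ≠ 0.5176 ✗
  (4.5, 5.5, 240°): beam 1 = 2.5882 ≠ 0.5176 ✗
  …
  (1.5, 2.5, 330°): r_1=0.5176, r_2=1.0000, r_3=1.5529, r_4=0.5774, r_5=0.5176, r_6=2.8868, r_7=1.9319 — all match ✓
No second candidate reproduces the full scan.

(x, y, θ) = (1.5, 2.5, 330°)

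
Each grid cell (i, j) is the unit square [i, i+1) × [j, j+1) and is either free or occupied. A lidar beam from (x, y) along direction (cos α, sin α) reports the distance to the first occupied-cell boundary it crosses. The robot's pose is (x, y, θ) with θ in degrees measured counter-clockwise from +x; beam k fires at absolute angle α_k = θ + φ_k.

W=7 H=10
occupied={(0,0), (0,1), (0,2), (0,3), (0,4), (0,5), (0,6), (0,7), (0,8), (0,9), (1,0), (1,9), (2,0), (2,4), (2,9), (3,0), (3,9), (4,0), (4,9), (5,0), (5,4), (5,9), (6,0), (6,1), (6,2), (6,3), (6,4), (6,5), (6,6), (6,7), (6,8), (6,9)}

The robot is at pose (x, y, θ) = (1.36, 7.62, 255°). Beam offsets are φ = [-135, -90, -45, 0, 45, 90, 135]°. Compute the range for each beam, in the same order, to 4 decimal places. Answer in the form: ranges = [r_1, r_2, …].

beam 1: φ=-135°, α=120°
  d=(-0.5000,0.8660)  start (1,7)  tX=0.7200 tY=0.4388  stride 1/|dx|=2.0000 1/|dy|=1.1547
    cross y-line → (1,8), t=0.4388
    cross x-line → (0,8), t=0.7200 (wall)
  → r_1 = 0.7200
beam 2: φ=-90°, α=165°
  d=(-0.9659,0.2588)  start (1,7)  tX=0.3727 tY=1.4682  stride 1/|dx|=1.0353 1/|dy|=3.8637
    cross x-line → (0,7), t=0.3727 (wall)
  → r_2 = 0.3727
beam 3: φ=-45°, α=210°
  d=(-0.8660,-0.5000)  start (1,7)  tX=0.4157 tY=1.2400  stride 1/|dx|=1.1547 1/|dy|=2.0000
    cross x-line → (0,7), t=0.4157 (wall)
  → r_3 = 0.4157
beam 4: φ=0°, α=255°
  d=(-0.2588,-0.9659)  start (1,7)  tX=1.3909 tY=0.6419  stride 1/|dx|=3.8637 1/|dy|=1.0353
    cross y-line → (1,6), t=0.6419
    cross x-line → (0,6), t=1.3909 (wall)
  → r_4 = 1.3909
beam 5: φ=45°, α=300°
  d=(0.5000,-0.8660)  start (1,7)  tX=1.2800 tY=0.7159  stride 1/|dx|=2.0000 1/|dy|=1.1547
    cross y-line → (1,6), t=0.7159
    cross x-line → (2,6), t=1.2800
    cross y-line → (2,5), t=1.8706
    cross y-line → (2,4), t=3.0253 (wall)
  → r_5 = 3.0253
beam 6: φ=90°, α=345°
  d=(0.9659,-0.2588)  start (1,7)  tX=0.6626 tY=2.3955  stride 1/|dx|=1.0353 1/|dy|=3.8637
    cross x-line → (2,7), t=0.6626
    cross x-line → (3,7), t=1.6979
    cross y-line → (3,6), t=2.3955
    cross x-line → (4,6), t=2.7331
    cross x-line → (5,6), t=3.7684
    cross x-line → (6,6), t=4.8037 (wall)
  → r_6 = 4.8037
beam 7: φ=135°, α=30°
  d=(0.8660,0.5000)  start (1,7)  tX=0.7390 tY=0.7600  stride 1/|dx|=1.1547 1/|dy|=2.0000
    cross x-line → (2,7), t=0.7390
    cross y-line → (2,8), t=0.7600
    cross x-line → (3,8), t=1.8937
    cross y-line → (3,9), t=2.7600 (wall)
  → r_7 = 2.7600

ranges = [0.7200, 0.3727, 0.4157, 1.3909, 3.0253, 4.8037, 2.7600]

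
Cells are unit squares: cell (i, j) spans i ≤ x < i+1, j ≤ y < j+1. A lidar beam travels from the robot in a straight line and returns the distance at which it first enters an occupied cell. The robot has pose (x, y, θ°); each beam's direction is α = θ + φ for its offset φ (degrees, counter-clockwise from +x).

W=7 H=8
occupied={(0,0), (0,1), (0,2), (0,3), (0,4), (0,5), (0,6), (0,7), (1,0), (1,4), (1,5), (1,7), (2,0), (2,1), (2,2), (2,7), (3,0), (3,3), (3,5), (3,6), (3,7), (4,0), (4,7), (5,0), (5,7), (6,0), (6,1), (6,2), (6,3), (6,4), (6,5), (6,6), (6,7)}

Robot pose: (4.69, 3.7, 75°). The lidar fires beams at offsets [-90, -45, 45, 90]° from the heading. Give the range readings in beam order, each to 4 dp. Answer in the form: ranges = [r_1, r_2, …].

ranges = [1.3562, 1.5127, 1.5011, 0.7143]

beam 1: φ=-90°, α=345°
  dir = (cos 345°, sin 345°) = (0.9659, -0.2588); from cell (4,3)
  next x-line at t=0.3209, next y-line at t=2.7046; Δt_x=1.0353, Δt_y=3.8637
    x: enter (5,3) at t=0.3209
    x: enter (6,3) at t=1.3562 ← occupied
  → r_1 = 1.3562
beam 2: φ=-45°, α=30°
  dir = (cos 30°, sin 30°) = (0.8660, 0.5000); from cell (4,3)
  next x-line at t=0.3580, next y-line at t=0.6000; Δt_x=1.1547, Δt_y=2.0000
    x: enter (5,3) at t=0.3580
    y: enter (5,4) at t=0.6000
    x: enter (6,4) at t=1.5127 ← occupied
  → r_2 = 1.5127
beam 3: φ=45°, α=120°
  dir = (cos 120°, sin 120°) = (-0.5000, 0.8660); from cell (4,3)
  next x-line at t=1.3800, next y-line at t=0.3464; Δt_x=2.0000, Δt_y=1.1547
    y: enter (4,4) at t=0.3464
    x: enter (3,4) at t=1.3800
    y: enter (3,5) at t=1.5011 ← occupied
  → r_3 = 1.5011
beam 4: φ=90°, α=165°
  dir = (cos 165°, sin 165°) = (-0.9659, 0.2588); from cell (4,3)
  next x-line at t=0.7143, next y-line at t=1.1591; Δt_x=1.0353, Δt_y=3.8637
    x: enter (3,3) at t=0.7143 ← occupied
  → r_4 = 0.7143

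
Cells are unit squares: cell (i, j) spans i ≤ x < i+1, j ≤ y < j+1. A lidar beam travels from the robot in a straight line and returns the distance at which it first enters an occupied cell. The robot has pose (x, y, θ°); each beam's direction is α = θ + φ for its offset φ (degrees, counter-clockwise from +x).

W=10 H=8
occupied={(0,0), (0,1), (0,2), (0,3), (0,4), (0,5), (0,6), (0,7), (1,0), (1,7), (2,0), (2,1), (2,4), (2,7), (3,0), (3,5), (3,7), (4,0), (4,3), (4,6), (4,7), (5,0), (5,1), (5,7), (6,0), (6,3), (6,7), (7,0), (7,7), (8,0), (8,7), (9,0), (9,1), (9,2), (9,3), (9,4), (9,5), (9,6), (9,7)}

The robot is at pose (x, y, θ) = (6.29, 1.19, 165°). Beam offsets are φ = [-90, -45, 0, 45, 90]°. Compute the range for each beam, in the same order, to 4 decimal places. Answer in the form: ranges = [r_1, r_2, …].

beam 1: φ=-90°, α=75°
  cosα=0.2588 sinα=0.9659 | (6,1) | tMaxX 2.7432 tMaxY 0.8386 | tΔX 3.8637 tΔY 1.0353
    t=0.8386 [y] (6,2)
    t=1.8738 [y] (6,3) — stop
  → r_1 = 1.8738
beam 2: φ=-45°, α=120°
  cosα=-0.5000 sinα=0.8660 | (6,1) | tMaxX 0.5800 tMaxY 0.9353 | tΔX 2.0000 tΔY 1.1547
    t=0.5800 [x] (5,1) — stop
  → r_2 = 0.5800
beam 3: φ=0°, α=165°
  cosα=-0.9659 sinα=0.2588 | (6,1) | tMaxX 0.3002 tMaxY 3.1296 | tΔX 1.0353 tΔY 3.8637
    t=0.3002 [x] (5,1) — stop
  → r_3 = 0.3002
beam 4: φ=45°, α=210°
  cosα=-0.8660 sinα=-0.5000 | (6,1) | tMaxX 0.3349 tMaxY 0.3800 | tΔX 1.1547 tΔY 2.0000
    t=0.3349 [x] (5,1) — stop
  → r_4 = 0.3349
beam 5: φ=90°, α=255°
  cosα=-0.2588 sinα=-0.9659 | (6,1) | tMaxX 1.1205 tMaxY 0.1967 | tΔX 3.8637 tΔY 1.0353
    t=0.1967 [y] (6,0) — stop
  → r_5 = 0.1967

ranges = [1.8738, 0.5800, 0.3002, 0.3349, 0.1967]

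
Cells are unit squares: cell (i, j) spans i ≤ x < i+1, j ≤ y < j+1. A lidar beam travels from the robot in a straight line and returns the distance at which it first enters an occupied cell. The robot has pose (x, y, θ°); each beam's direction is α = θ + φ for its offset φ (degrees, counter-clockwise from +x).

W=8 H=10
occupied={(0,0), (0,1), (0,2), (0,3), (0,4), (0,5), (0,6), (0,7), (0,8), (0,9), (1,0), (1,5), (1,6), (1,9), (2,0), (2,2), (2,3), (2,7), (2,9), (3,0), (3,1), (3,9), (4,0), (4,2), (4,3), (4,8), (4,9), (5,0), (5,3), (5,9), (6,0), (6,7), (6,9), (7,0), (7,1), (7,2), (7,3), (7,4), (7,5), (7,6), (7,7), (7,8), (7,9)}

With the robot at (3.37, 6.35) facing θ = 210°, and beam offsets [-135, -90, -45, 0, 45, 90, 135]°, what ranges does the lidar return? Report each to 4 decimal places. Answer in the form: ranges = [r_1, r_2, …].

beam 1: φ=-135°, α=75°
  direction (0.2588, 0.9659); cell (3,6); t to first gridline: x 2.4341, y 0.6729 (then +3.8637 / +1.0353)
    (3,7) via y @ 0.6729
    (3,8) via y @ 1.7082
    (4,8) via x @ 2.4341  # hit
  → r_1 = 2.4341
beam 2: φ=-90°, α=120°
  direction (-0.5000, 0.8660); cell (3,6); t to first gridline: x 0.7400, y 0.7506 (then +2.0000 / +1.1547)
    (2,6) via x @ 0.7400
    (2,7) via y @ 0.7506  # hit
  → r_2 = 0.7506
beam 3: φ=-45°, α=165°
  direction (-0.9659, 0.2588); cell (3,6); t to first gridline: x 0.3831, y 2.5114 (then +1.0353 / +3.8637)
    (2,6) via x @ 0.3831
    (1,6) via x @ 1.4183  # hit
  → r_3 = 1.4183
beam 4: φ=0°, α=210°
  direction (-0.8660, -0.5000); cell (3,6); t to first gridline: x 0.4272, y 0.7000 (then +1.1547 / +2.0000)
    (2,6) via x @ 0.4272
    (2,5) via y @ 0.7000
    (1,5) via x @ 1.5819  # hit
  → r_4 = 1.5819
beam 5: φ=45°, α=255°
  direction (-0.2588, -0.9659); cell (3,6); t to first gridline: x 1.4296, y 0.3623 (then +3.8637 / +1.0353)
    (3,5) via y @ 0.3623
    (3,4) via y @ 1.3976
    (2,4) via x @ 1.4296
    (2,3) via y @ 2.4329  # hit
  → r_5 = 2.4329
beam 6: φ=90°, α=300°
  direction (0.5000, -0.8660); cell (3,6); t to first gridline: x 1.2600, y 0.4041 (then +2.0000 / +1.1547)
    (3,5) via y @ 0.4041
    (4,5) via x @ 1.2600
    (4,4) via y @ 1.5588
    (4,3) via y @ 2.7135  # hit
  → r_6 = 2.7135
beam 7: φ=135°, α=345°
  direction (0.9659, -0.2588); cell (3,6); t to first gridline: x 0.6522, y 1.3523 (then +1.0353 / +3.8637)
    (4,6) via x @ 0.6522
    (4,5) via y @ 1.3523
    (5,5) via x @ 1.6875
    (6,5) via x @ 2.7228
    (7,5) via x @ 3.7581  # hit
  → r_7 = 3.7581

ranges = [2.4341, 0.7506, 1.4183, 1.5819, 2.4329, 2.7135, 3.7581]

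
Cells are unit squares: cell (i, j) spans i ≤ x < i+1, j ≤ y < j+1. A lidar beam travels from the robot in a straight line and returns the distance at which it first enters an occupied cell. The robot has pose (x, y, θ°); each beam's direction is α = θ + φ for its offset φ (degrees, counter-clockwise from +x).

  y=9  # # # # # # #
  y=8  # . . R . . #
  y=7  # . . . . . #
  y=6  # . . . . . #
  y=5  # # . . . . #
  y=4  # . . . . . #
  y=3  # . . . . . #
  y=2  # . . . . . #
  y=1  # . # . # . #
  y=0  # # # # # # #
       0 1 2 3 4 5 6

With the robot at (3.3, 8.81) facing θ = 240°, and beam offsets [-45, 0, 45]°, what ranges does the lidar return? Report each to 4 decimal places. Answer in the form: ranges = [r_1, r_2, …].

ranges = [2.3811, 3.2447, 8.0855]

beam 1: φ=-45°, α=195°
  d=(-0.9659,-0.2588)  start (3,8)  tX=0.3106 tY=3.1296  stride 1/|dx|=1.0353 1/|dy|=3.8637
    cross x-line → (2,8), t=0.3106
    cross x-line → (1,8), t=1.3459
    cross x-line → (0,8), t=2.3811 (wall)
  → r_1 = 2.3811
beam 2: φ=0°, α=240°
  d=(-0.5000,-0.8660)  start (3,8)  tX=0.6000 tY=0.9353  stride 1/|dx|=2.0000 1/|dy|=1.1547
    cross x-line → (2,8), t=0.6000
    cross y-line → (2,7), t=0.9353
    cross y-line → (2,6), t=2.0900
    cross x-line → (1,6), t=2.6000
    cross y-line → (1,5), t=3.2447 (wall)
  → r_2 = 3.2447
beam 3: φ=45°, α=285°
  d=(0.2588,-0.9659)  start (3,8)  tX=2.7046 tY=0.8386  stride 1/|dx|=3.8637 1/|dy|=1.0353
    cross y-line → (3,7), t=0.8386
    cross y-line → (3,6), t=1.8738
    cross x-line → (4,6), t=2.7046
    cross y-line → (4,5), t=2.9091
    cross y-line → (4,4), t=3.9444
    cross y-line → (4,3), t=4.9797
    cross y-line → (4,2), t=6.0150
    cross x-line → (5,2), t=6.5683
    cross y-line → (5,1), t=7.0502
    cross y-line → (5,0), t=8.0855 (wall)
  → r_3 = 8.0855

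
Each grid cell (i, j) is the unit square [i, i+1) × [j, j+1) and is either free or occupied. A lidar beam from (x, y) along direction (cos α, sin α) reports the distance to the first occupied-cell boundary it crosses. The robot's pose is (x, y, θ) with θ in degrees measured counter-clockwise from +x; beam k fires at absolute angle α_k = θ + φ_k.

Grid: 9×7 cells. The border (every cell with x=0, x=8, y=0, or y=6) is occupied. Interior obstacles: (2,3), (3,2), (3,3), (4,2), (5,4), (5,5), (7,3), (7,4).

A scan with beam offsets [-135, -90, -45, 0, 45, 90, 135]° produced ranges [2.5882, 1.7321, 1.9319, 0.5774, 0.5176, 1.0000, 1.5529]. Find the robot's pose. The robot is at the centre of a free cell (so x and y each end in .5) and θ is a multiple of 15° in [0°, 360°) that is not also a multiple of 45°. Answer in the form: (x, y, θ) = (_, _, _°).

The pose lattice has 27·16 = 432 candidates. Test each by forward raycasting.
  (1.5, 3.5, 240°): beam 1 = 1.9319 ≠ 2.5882 ✗
  (7.5, 2.5, 195°): beam 1 = 0.5774 ≠ 2.5882 ✗
  (6.5, 4.5, 240°): beam 1 = 1.5529 ≠ 2.5882 ✗
  …
  (6.5, 1.5, 240°): r_1=2.5882, r_2=1.7321, r_3=1.9319, r_4=0.5774, r_5=0.5176, r_6=1.0000, r_7=1.5529 — all match ✓
Only this pose fits every beam.

(x, y, θ) = (6.5, 1.5, 240°)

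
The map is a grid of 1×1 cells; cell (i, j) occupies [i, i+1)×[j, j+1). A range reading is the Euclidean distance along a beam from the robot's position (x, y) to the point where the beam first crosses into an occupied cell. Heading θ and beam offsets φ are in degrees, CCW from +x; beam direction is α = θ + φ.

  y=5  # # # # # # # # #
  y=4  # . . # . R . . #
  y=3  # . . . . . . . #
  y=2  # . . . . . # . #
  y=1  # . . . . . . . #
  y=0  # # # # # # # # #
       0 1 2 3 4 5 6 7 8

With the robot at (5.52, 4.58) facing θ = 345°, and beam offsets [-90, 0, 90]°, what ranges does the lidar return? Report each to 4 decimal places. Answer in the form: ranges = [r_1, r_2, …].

beam 1: φ=-90°, α=255°
  d=(-0.2588,-0.9659)  start (5,4)  tX=2.0091 tY=0.6005  stride 1/|dx|=3.8637 1/|dy|=1.0353
    cross y-line → (5,3), t=0.6005
    cross y-line → (5,2), t=1.6357
    cross x-line → (4,2), t=2.0091
    cross y-line → (4,1), t=2.6710
    cross y-line → (4,0), t=3.7063 (wall)
  → r_1 = 3.7063
beam 2: φ=0°, α=345°
  d=(0.9659,-0.2588)  start (5,4)  tX=0.4969 tY=2.2409  stride 1/|dx|=1.0353 1/|dy|=3.8637
    cross x-line → (6,4), t=0.4969
    cross x-line → (7,4), t=1.5322
    cross y-line → (7,3), t=2.2409
    cross x-line → (8,3), t=2.5675 (wall)
  → r_2 = 2.5675
beam 3: φ=90°, α=75°
  d=(0.2588,0.9659)  start (5,4)  tX=1.8546 tY=0.4348  stride 1/|dx|=3.8637 1/|dy|=1.0353
    cross y-line → (5,5), t=0.4348 (wall)
  → r_3 = 0.4348

ranges = [3.7063, 2.5675, 0.4348]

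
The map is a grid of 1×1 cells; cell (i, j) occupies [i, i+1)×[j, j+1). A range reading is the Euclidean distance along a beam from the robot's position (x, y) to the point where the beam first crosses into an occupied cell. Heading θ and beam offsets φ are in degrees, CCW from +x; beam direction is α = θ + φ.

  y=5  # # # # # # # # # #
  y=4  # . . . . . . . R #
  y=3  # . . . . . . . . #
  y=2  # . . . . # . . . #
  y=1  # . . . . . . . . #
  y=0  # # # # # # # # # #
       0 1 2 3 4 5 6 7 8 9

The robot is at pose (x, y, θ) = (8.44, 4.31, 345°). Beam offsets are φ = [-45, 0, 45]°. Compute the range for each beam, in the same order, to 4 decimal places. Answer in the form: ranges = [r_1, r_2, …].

beam 1: φ=-45°, α=300°
  dir = (cos 300°, sin 300°) = (0.5000, -0.8660); from cell (8,4)
  next x-line at t=1.1200, next y-line at t=0.3580; Δt_x=2.0000, Δt_y=1.1547
    y: enter (8,3) at t=0.3580
    x: enter (9,3) at t=1.1200 ← occupied
  → r_1 = 1.1200
beam 2: φ=0°, α=345°
  dir = (cos 345°, sin 345°) = (0.9659, -0.2588); from cell (8,4)
  next x-line at t=0.5798, next y-line at t=1.1977; Δt_x=1.0353, Δt_y=3.8637
    x: enter (9,4) at t=0.5798 ← occupied
  → r_2 = 0.5798
beam 3: φ=45°, α=30°
  dir = (cos 30°, sin 30°) = (0.8660, 0.5000); from cell (8,4)
  next x-line at t=0.6466, next y-line at t=1.3800; Δt_x=1.1547, Δt_y=2.0000
    x: enter (9,4) at t=0.6466 ← occupied
  → r_3 = 0.6466

ranges = [1.1200, 0.5798, 0.6466]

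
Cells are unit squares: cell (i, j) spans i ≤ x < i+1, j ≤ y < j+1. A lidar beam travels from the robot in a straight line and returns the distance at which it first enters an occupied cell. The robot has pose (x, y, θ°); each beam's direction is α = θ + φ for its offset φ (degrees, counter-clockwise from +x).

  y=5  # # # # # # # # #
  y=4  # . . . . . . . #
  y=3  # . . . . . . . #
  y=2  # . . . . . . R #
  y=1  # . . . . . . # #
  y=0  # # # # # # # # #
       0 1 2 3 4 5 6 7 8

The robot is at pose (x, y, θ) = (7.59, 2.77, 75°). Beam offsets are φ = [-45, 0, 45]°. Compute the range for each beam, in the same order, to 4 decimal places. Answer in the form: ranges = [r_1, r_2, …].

ranges = [0.4734, 1.5841, 2.5750]

beam 1: φ=-45°, α=30°
  direction (0.8660, 0.5000); cell (7,2); t to first gridline: x 0.4734, y 0.4600 (then +1.1547 / +2.0000)
    (7,3) via y @ 0.4600
    (8,3) via x @ 0.4734  # hit
  → r_1 = 0.4734
beam 2: φ=0°, α=75°
  direction (0.2588, 0.9659); cell (7,2); t to first gridline: x 1.5841, y 0.2381 (then +3.8637 / +1.0353)
    (7,3) via y @ 0.2381
    (7,4) via y @ 1.2734
    (8,4) via x @ 1.5841  # hit
  → r_2 = 1.5841
beam 3: φ=45°, α=120°
  direction (-0.5000, 0.8660); cell (7,2); t to first gridline: x 1.1800, y 0.2656 (then +2.0000 / +1.1547)
    (7,3) via y @ 0.2656
    (6,3) via x @ 1.1800
    (6,4) via y @ 1.4203
    (6,5) via y @ 2.5750  # hit
  → r_3 = 2.5750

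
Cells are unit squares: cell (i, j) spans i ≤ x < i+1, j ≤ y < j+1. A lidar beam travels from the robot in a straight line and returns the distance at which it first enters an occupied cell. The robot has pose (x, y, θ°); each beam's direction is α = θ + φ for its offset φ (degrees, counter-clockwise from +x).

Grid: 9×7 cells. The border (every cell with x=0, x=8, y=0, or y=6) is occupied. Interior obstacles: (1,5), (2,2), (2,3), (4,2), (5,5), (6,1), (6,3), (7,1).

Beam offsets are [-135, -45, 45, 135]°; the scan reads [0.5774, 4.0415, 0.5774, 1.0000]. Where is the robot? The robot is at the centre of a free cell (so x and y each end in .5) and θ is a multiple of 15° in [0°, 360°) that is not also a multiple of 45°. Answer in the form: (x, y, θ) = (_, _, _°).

(x, y, θ) = (4.5, 1.5, 75°)

Enumerate (i+0.5, j+0.5, θ) over the 27 free cells and 16 admissible headings. For each, cast all 4 beams and compare to the given ranges.
  (2.5, 1.5, 30°): beam 1 = 0.5176 ≠ 0.5774 ✗
  (2.5, 4.5, 285°): beam 1 = 1.0000 ≠ 0.5774 ✗
  (7.5, 3.5, 300°): beam 1 = 0.5176 ≠ 0.5774 ✗
  (1.5, 1.5, 345°): beam 2 = 0.5774 ≠ 4.0415 ✗
  (3.5, 4.5, 195°): beam 1 = 1.7321 ≠ 0.5774 ✗
  …
  (4.5, 1.5, 75°): r_1=0.5774, r_2=4.0415, r_3=0.5774, r_4=1.0000 — all match ✓
Unique over the lattice → pose = (4.5, 1.5, 75°).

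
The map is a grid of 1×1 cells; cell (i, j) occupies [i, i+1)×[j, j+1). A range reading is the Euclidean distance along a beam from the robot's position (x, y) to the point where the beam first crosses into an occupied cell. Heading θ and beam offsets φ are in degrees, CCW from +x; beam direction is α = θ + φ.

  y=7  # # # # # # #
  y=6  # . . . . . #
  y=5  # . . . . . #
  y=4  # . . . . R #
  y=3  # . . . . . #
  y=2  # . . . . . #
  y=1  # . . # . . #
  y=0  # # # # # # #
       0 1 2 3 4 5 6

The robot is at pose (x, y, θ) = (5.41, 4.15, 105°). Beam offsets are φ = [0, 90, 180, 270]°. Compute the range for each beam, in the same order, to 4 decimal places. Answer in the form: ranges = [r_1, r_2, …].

beam 1: φ=0°, α=105°
  d=(-0.2588,0.9659)  start (5,4)  tX=1.5841 tY=0.8800  stride 1/|dx|=3.8637 1/|dy|=1.0353
    cross y-line → (5,5), t=0.8800
    cross x-line → (4,5), t=1.5841
    cross y-line → (4,6), t=1.9153
    cross y-line → (4,7), t=2.9505 (wall)
  → r_1 = 2.9505
beam 2: φ=90°, α=195°
  d=(-0.9659,-0.2588)  start (5,4)  tX=0.4245 tY=0.5796  stride 1/|dx|=1.0353 1/|dy|=3.8637
    cross x-line → (4,4), t=0.4245
    cross y-line → (4,3), t=0.5796
    cross x-line → (3,3), t=1.4597
    cross x-line → (2,3), t=2.4950
    cross x-line → (1,3), t=3.5303
    cross y-line → (1,2), t=4.4433
    cross x-line → (0,2), t=4.5656 (wall)
  → r_2 = 4.5656
beam 3: φ=180°, α=285°
  d=(0.2588,-0.9659)  start (5,4)  tX=2.2796 tY=0.1553  stride 1/|dx|=3.8637 1/|dy|=1.0353
    cross y-line → (5,3), t=0.1553
    cross y-line → (5,2), t=1.1906
    cross y-line → (5,1), t=2.2258
    cross x-line → (6,1), t=2.2796 (wall)
  → r_3 = 2.2796
beam 4: φ=270°, α=15°
  d=(0.9659,0.2588)  start (5,4)  tX=0.6108 tY=3.2841  stride 1/|dx|=1.0353 1/|dy|=3.8637
    cross x-line → (6,4), t=0.6108 (wall)
  → r_4 = 0.6108

ranges = [2.9505, 4.5656, 2.2796, 0.6108]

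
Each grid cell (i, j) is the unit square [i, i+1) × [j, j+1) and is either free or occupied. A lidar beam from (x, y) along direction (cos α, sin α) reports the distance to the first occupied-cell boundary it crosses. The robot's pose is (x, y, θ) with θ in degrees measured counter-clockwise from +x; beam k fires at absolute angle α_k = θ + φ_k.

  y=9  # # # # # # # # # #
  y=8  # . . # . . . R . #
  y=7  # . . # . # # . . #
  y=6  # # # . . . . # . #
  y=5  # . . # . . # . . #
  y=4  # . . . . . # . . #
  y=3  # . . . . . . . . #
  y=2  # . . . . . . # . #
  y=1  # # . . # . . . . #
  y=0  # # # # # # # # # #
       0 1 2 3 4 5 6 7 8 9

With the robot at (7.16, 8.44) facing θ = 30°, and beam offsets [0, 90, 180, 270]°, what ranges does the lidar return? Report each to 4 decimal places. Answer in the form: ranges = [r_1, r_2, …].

ranges = [1.1200, 0.6466, 0.8800, 1.6628]

beam 1: φ=0°, α=30°
  d=(0.8660,0.5000)  start (7,8)  tX=0.9699 tY=1.1200  stride 1/|dx|=1.1547 1/|dy|=2.0000
    cross x-line → (8,8), t=0.9699
    cross y-line → (8,9), t=1.1200 (wall)
  → r_1 = 1.1200
beam 2: φ=90°, α=120°
  d=(-0.5000,0.8660)  start (7,8)  tX=0.3200 tY=0.6466  stride 1/|dx|=2.0000 1/|dy|=1.1547
    cross x-line → (6,8), t=0.3200
    cross y-line → (6,9), t=0.6466 (wall)
  → r_2 = 0.6466
beam 3: φ=180°, α=210°
  d=(-0.8660,-0.5000)  start (7,8)  tX=0.1848 tY=0.8800  stride 1/|dx|=1.1547 1/|dy|=2.0000
    cross x-line → (6,8), t=0.1848
    cross y-line → (6,7), t=0.8800 (wall)
  → r_3 = 0.8800
beam 4: φ=270°, α=300°
  d=(0.5000,-0.8660)  start (7,8)  tX=1.6800 tY=0.5081  stride 1/|dx|=2.0000 1/|dy|=1.1547
    cross y-line → (7,7), t=0.5081
    cross y-line → (7,6), t=1.6628 (wall)
  → r_4 = 1.6628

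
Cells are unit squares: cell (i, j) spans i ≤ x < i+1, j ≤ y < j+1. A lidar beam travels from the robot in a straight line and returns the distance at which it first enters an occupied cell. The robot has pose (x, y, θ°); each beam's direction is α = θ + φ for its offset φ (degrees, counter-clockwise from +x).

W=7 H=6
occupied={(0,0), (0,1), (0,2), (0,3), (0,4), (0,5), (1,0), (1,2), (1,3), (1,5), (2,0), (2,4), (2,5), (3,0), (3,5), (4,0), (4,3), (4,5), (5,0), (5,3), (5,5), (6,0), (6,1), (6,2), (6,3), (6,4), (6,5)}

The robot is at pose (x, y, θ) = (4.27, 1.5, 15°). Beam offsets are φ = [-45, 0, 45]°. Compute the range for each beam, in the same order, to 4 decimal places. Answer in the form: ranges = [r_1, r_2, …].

beam 1: φ=-45°, α=330°
  cosα=0.8660 sinα=-0.5000 | (4,1) | tMaxX 0.8429 tMaxY 1.0000 | tΔX 1.1547 tΔY 2.0000
    t=0.8429 [x] (5,1)
    t=1.0000 [y] (5,0) — stop
  → r_1 = 1.0000
beam 2: φ=0°, α=15°
  cosα=0.9659 sinα=0.2588 | (4,1) | tMaxX 0.7558 tMaxY 1.9319 | tΔX 1.0353 tΔY 3.8637
    t=0.7558 [x] (5,1)
    t=1.7910 [x] (6,1) — stop
  → r_2 = 1.7910
beam 3: φ=45°, α=60°
  cosα=0.5000 sinα=0.8660 | (4,1) | tMaxX 1.4600 tMaxY 0.5774 | tΔX 2.0000 tΔY 1.1547
    t=0.5774 [y] (4,2)
    t=1.4600 [x] (5,2)
    t=1.7321 [y] (5,3) — stop
  → r_3 = 1.7321

ranges = [1.0000, 1.7910, 1.7321]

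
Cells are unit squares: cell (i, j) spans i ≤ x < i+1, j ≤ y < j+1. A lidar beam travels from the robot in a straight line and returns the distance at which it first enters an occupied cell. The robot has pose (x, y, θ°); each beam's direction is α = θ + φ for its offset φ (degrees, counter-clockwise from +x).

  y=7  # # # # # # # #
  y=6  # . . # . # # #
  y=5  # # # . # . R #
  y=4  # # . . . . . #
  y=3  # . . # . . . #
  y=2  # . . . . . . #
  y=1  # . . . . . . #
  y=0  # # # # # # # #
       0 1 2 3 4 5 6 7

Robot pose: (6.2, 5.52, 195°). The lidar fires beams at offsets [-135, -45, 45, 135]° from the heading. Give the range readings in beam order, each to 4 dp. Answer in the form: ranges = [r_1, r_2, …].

ranges = [0.5543, 0.9600, 5.2192, 0.9238]

beam 1: φ=-135°, α=60°
  cosα=0.5000 sinα=0.8660 | (6,5) | tMaxX 1.6000 tMaxY 0.5543 | tΔX 2.0000 tΔY 1.1547
    t=0.5543 [y] (6,6) — stop
  → r_1 = 0.5543
beam 2: φ=-45°, α=150°
  cosα=-0.8660 sinα=0.5000 | (6,5) | tMaxX 0.2309 tMaxY 0.9600 | tΔX 1.1547 tΔY 2.0000
    t=0.2309 [x] (5,5)
    t=0.9600 [y] (5,6) — stop
  → r_2 = 0.9600
beam 3: φ=45°, α=240°
  cosα=-0.5000 sinα=-0.8660 | (6,5) | tMaxX 0.4000 tMaxY 0.6004 | tΔX 2.0000 tΔY 1.1547
    t=0.4000 [x] (5,5)
    t=0.6004 [y] (5,4)
    t=1.7551 [y] (5,3)
    t=2.4000 [x] (4,3)
    t=2.9098 [y] (4,2)
    t=4.0645 [y] (4,1)
    t=4.4000 [x] (3,1)
    t=5.2192 [y] (3,0) — stop
  → r_3 = 5.2192
beam 4: φ=135°, α=330°
  cosα=0.8660 sinα=-0.5000 | (6,5) | tMaxX 0.9238 tMaxY 1.0400 | tΔX 1.1547 tΔY 2.0000
    t=0.9238 [x] (7,5) — stop
  → r_4 = 0.9238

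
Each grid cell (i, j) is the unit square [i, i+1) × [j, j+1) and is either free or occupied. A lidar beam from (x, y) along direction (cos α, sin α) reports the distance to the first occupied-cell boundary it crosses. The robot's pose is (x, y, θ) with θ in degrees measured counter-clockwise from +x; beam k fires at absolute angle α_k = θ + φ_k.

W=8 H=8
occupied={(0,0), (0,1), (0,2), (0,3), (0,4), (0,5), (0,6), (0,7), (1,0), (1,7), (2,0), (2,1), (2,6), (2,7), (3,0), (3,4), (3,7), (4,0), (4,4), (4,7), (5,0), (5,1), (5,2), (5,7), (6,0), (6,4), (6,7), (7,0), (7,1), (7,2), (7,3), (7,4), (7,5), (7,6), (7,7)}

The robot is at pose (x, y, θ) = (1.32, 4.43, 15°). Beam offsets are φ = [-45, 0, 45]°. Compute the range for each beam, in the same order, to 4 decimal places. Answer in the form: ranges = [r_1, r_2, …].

ranges = [4.2493, 1.7393, 1.8129]

beam 1: φ=-45°, α=330°
  cosα=0.8660 sinα=-0.5000 | (1,4) | tMaxX 0.7852 tMaxY 0.8600 | tΔX 1.1547 tΔY 2.0000
    t=0.7852 [x] (2,4)
    t=0.8600 [y] (2,3)
    t=1.9399 [x] (3,3)
    t=2.8600 [y] (3,2)
    t=3.0946 [x] (4,2)
    t=4.2493 [x] (5,2) — stop
  → r_1 = 4.2493
beam 2: φ=0°, α=15°
  cosα=0.9659 sinα=0.2588 | (1,4) | tMaxX 0.7040 tMaxY 2.2023 | tΔX 1.0353 tΔY 3.8637
    t=0.7040 [x] (2,4)
    t=1.7393 [x] (3,4) — stop
  → r_2 = 1.7393
beam 3: φ=45°, α=60°
  cosα=0.5000 sinα=0.8660 | (1,4) | tMaxX 1.3600 tMaxY 0.6582 | tΔX 2.0000 tΔY 1.1547
    t=0.6582 [y] (1,5)
    t=1.3600 [x] (2,5)
    t=1.8129 [y] (2,6) — stop
  → r_3 = 1.8129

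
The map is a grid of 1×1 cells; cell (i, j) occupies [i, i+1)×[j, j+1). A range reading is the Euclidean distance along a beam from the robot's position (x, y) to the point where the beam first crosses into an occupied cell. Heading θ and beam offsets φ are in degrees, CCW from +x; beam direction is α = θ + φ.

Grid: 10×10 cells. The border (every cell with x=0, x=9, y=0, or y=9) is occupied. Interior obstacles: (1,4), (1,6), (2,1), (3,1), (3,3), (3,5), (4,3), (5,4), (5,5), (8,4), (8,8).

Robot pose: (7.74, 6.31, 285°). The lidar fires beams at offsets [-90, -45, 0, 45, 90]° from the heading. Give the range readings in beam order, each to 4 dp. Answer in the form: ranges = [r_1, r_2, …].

ranges = [1.8014, 6.1315, 1.3562, 1.4549, 1.3044]

beam 1: φ=-90°, α=195°
  cosα=-0.9659 sinα=-0.2588 | (7,6) | tMaxX 0.7661 tMaxY 1.1977 | tΔX 1.0353 tΔY 3.8637
    t=0.7661 [x] (6,6)
    t=1.1977 [y] (6,5)
    t=1.8014 [x] (5,5) — stop
  → r_1 = 1.8014
beam 2: φ=-45°, α=240°
  cosα=-0.5000 sinα=-0.8660 | (7,6) | tMaxX 1.4800 tMaxY 0.3580 | tΔX 2.0000 tΔY 1.1547
    t=0.3580 [y] (7,5)
    t=1.4800 [x] (6,5)
    t=1.5127 [y] (6,4)
    t=2.6674 [y] (6,3)
    t=3.4800 [x] (5,3)
    t=3.8221 [y] (5,2)
    t=4.9768 [y] (5,1)
    t=5.4800 [x] (4,1)
    t=6.1315 [y] (4,0) — stop
  → r_2 = 6.1315
beam 3: φ=0°, α=285°
  cosα=0.2588 sinα=-0.9659 | (7,6) | tMaxX 1.0046 tMaxY 0.3209 | tΔX 3.8637 tΔY 1.0353
    t=0.3209 [y] (7,5)
    t=1.0046 [x] (8,5)
    t=1.3562 [y] (8,4) — stop
  → r_3 = 1.3562
beam 4: φ=45°, α=330°
  cosα=0.8660 sinα=-0.5000 | (7,6) | tMaxX 0.3002 tMaxY 0.6200 | tΔX 1.1547 tΔY 2.0000
    t=0.3002 [x] (8,6)
    t=0.6200 [y] (8,5)
    t=1.4549 [x] (9,5) — stop
  → r_4 = 1.4549
beam 5: φ=90°, α=15°
  cosα=0.9659 sinα=0.2588 | (7,6) | tMaxX 0.2692 tMaxY 2.6660 | tΔX 1.0353 tΔY 3.8637
    t=0.2692 [x] (8,6)
    t=1.3044 [x] (9,6) — stop
  → r_5 = 1.3044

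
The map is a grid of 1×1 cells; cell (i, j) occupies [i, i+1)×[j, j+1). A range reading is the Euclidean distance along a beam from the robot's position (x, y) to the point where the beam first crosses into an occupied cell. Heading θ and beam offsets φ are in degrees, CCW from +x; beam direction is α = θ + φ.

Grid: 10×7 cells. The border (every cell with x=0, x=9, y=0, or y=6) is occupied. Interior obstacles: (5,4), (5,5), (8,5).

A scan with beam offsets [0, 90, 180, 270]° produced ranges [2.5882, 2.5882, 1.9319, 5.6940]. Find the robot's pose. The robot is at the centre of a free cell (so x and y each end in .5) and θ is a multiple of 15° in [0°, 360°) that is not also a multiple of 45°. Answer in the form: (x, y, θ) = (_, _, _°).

(x, y, θ) = (6.5, 3.5, 285°)

The pose lattice has 37·16 = 592 candidates. Test each by forward raycasting.
  (8.5, 2.5, 165°): beam 1 = 7.7646 ≠ 2.5882 ✗
  (4.5, 2.5, 15°): beam 1 = 4.6587 ≠ 2.5882 ✗
  (4.5, 2.5, 195°): beam 1 = 3.6235 ≠ 2.5882 ✗
  …
  (6.5, 3.5, 285°): r_1=2.5882, r_2=2.5882, r_3=1.9319, r_4=5.6940 — all match ✓
Only this pose fits every beam.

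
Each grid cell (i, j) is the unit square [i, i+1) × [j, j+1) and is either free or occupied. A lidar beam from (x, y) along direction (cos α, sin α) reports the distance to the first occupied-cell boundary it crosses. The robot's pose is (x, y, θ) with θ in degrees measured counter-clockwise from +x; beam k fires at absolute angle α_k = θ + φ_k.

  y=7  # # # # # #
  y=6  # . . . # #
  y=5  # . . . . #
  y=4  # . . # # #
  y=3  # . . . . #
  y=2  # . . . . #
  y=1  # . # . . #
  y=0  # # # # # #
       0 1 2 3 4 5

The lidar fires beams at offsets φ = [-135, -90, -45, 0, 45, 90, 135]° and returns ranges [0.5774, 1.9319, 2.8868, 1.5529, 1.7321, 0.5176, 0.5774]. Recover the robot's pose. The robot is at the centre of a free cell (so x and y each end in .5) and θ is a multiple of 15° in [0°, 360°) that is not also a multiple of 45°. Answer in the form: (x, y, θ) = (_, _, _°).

The pose lattice has 20·16 = 320 candidates. Test each by forward raycasting.
  (4.5, 2.5, 255°): beam 1 = 1.7321 ≠ 0.5774 ✗
  (3.5, 3.5, 300°): beam 1 = 2.5882 ≠ 0.5774 ✗
  (3.5, 3.5, 285°): beam 1 = 2.8868 ≠ 0.5774 ✗
  (1.5, 3.5, 330°): beam 1 = 0.5176 ≠ 0.5774 ✗
  …
  (3.5, 6.5, 255°): r_1=0.5774, r_2=1.9319, r_3=2.8868, r_4=1.5529, r_5=1.7321, r_6=0.5176, r_7=0.5774 — all match ✓
No second candidate reproduces the full scan.

(x, y, θ) = (3.5, 6.5, 255°)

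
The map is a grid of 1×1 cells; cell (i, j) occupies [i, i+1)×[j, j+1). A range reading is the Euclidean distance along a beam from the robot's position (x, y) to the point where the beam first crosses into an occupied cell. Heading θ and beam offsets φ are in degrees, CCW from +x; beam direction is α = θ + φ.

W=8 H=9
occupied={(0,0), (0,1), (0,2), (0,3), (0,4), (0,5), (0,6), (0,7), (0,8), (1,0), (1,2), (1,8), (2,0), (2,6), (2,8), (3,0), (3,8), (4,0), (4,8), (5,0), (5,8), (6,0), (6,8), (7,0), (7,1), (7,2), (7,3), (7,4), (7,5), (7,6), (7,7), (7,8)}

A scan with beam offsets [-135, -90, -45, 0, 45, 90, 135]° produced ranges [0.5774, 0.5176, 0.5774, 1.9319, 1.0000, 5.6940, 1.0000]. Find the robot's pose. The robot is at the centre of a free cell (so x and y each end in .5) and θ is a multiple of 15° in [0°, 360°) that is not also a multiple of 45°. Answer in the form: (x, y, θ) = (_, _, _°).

Enumerate (i+0.5, j+0.5, θ) over the 40 free cells and 16 admissible headings. For each, cast all 7 beams and compare to the given ranges.
  (5.5, 3.5, 120°): beam 1 = 1.5529 ≠ 0.5774 ✗
  (5.5, 5.5, 345°): beam 1 = 5.0000 ≠ 0.5774 ✗
  (3.5, 4.5, 75°): beam 1 = 4.0415 ≠ 0.5774 ✗
  (5.5, 6.5, 150°): beam 1 = 1.5529 ≠ 0.5774 ✗
  (1.5, 4.5, 240°): beam 1 = 1.9319 ≠ 0.5774 ✗
  …
  (1.5, 7.5, 255°): r_1=0.5774, r_2=0.5176, r_3=0.5774, r_4=1.9319, r_5=1.0000, r_6=5.6940, r_7=1.0000 — all match ✓
No second candidate reproduces the full scan.

(x, y, θ) = (1.5, 7.5, 255°)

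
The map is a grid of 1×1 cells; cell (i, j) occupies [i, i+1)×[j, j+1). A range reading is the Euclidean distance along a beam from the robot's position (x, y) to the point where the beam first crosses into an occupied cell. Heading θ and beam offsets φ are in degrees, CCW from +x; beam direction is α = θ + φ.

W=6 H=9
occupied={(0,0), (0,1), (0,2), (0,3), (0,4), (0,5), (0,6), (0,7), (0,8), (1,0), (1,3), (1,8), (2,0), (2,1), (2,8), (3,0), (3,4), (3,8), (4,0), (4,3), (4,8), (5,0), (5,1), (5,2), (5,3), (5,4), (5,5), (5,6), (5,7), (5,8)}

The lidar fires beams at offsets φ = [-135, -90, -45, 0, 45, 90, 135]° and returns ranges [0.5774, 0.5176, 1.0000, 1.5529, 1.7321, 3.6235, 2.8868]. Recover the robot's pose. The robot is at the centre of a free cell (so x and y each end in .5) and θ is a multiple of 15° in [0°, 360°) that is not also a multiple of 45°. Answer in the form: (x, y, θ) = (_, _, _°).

(x, y, θ) = (1.5, 5.5, 285°)

Candidates: 24 free-cell centres × 16 headings = 384 poses. Raycast each; keep the one whose scan matches to 4 dp.
  (2.5, 7.5, 165°): beam 1 = 1.0000 ≠ 0.5774 ✗
  (4.5, 7.5, 195°): beam 4 = 3.6235 ≠ 1.5529 ✗
  (4.5, 7.5, 330°): beam 1 = 3.6235 ≠ 0.5774 ✗
  …
  (1.5, 5.5, 285°): r_1=0.5774, r_2=0.5176, r_3=1.0000, r_4=1.5529, r_5=1.7321, r_6=3.6235, r_7=2.8868 — all match ✓
Unique over the lattice → pose = (1.5, 5.5, 285°).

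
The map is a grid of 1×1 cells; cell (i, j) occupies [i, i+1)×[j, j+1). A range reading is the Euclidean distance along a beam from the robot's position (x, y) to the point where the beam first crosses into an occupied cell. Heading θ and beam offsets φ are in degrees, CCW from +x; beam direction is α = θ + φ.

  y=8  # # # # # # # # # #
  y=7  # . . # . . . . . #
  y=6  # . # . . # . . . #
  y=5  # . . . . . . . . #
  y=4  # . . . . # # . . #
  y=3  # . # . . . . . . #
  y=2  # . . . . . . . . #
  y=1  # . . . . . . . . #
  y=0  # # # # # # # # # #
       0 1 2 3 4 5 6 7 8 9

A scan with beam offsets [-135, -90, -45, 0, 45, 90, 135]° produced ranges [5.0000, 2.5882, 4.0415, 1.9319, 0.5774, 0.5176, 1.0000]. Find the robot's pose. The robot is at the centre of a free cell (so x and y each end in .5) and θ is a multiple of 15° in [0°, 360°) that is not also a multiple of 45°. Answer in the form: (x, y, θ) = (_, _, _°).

(x, y, θ) = (6.5, 1.5, 195°)

Enumerate (i+0.5, j+0.5, θ) over the 50 free cells and 16 admissible headings. For each, cast all 7 beams and compare to the given ranges.
  (8.5, 7.5, 75°): beam 1 = 1.0000 ≠ 5.0000 ✗
  (8.5, 6.5, 285°): beam 1 = 3.0000 ≠ 5.0000 ✗
  (4.5, 7.5, 150°): beam 1 = 1.9319 ≠ 5.0000 ✗
  …
  (6.5, 1.5, 195°): r_1=5.0000, r_2=2.5882, r_3=4.0415, r_4=1.9319, r_5=0.5774, r_6=0.5176, r_7=1.0000 — all match ✓
Only this pose fits every beam.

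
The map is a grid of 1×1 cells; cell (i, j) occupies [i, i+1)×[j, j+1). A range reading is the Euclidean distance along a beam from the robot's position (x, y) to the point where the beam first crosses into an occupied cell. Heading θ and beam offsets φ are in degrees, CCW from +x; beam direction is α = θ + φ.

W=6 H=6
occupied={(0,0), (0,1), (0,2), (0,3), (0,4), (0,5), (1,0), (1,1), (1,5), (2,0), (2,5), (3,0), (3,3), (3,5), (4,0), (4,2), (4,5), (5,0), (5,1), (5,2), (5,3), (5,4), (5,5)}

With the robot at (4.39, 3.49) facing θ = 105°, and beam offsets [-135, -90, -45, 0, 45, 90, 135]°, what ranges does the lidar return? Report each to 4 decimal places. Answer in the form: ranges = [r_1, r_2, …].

ranges = [0.7044, 0.6315, 1.2200, 1.5633, 0.4503, 0.4038, 0.5658]

beam 1: φ=-135°, α=330°
  direction (0.8660, -0.5000); cell (4,3); t to first gridline: x 0.7044, y 0.9800 (then +1.1547 / +2.0000)
    (5,3) via x @ 0.7044  # hit
  → r_1 = 0.7044
beam 2: φ=-90°, α=15°
  direction (0.9659, 0.2588); cell (4,3); t to first gridline: x 0.6315, y 1.9705 (then +1.0353 / +3.8637)
    (5,3) via x @ 0.6315  # hit
  → r_2 = 0.6315
beam 3: φ=-45°, α=60°
  direction (0.5000, 0.8660); cell (4,3); t to first gridline: x 1.2200, y 0.5889 (then +2.0000 / +1.1547)
    (4,4) via y @ 0.5889
    (5,4) via x @ 1.2200  # hit
  → r_3 = 1.2200
beam 4: φ=0°, α=105°
  direction (-0.2588, 0.9659); cell (4,3); t to first gridline: x 1.5068, y 0.5280 (then +3.8637 / +1.0353)
    (4,4) via y @ 0.5280
    (3,4) via x @ 1.5068
    (3,5) via y @ 1.5633  # hit
  → r_4 = 1.5633
beam 5: φ=45°, α=150°
  direction (-0.8660, 0.5000); cell (4,3); t to first gridline: x 0.4503, y 1.0200 (then +1.1547 / +2.0000)
    (3,3) via x @ 0.4503  # hit
  → r_5 = 0.4503
beam 6: φ=90°, α=195°
  direction (-0.9659, -0.2588); cell (4,3); t to first gridline: x 0.4038, y 1.8932 (then +1.0353 / +3.8637)
    (3,3) via x @ 0.4038  # hit
  → r_6 = 0.4038
beam 7: φ=135°, α=240°
  direction (-0.5000, -0.8660); cell (4,3); t to first gridline: x 0.7800, y 0.5658 (then +2.0000 / +1.1547)
    (4,2) via y @ 0.5658  # hit
  → r_7 = 0.5658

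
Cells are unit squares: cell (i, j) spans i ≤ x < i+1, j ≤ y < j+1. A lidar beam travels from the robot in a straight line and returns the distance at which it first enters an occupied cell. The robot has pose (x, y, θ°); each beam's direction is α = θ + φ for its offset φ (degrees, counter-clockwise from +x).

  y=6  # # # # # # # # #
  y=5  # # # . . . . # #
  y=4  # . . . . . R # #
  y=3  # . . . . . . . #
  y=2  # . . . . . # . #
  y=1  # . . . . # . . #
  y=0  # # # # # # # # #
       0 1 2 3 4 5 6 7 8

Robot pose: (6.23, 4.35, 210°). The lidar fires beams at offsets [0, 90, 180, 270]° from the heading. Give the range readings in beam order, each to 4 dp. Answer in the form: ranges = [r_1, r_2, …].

ranges = [6.0391, 3.5400, 0.8891, 1.9053]

beam 1: φ=0°, α=210°
  dir = (cos 210°, sin 210°) = (-0.8660, -0.5000); from cell (6,4)
  next x-line at t=0.2656, next y-line at t=0.7000; Δt_x=1.1547, Δt_y=2.0000
    x: enter (5,4) at t=0.2656
    y: enter (5,3) at t=0.7000
    x: enter (4,3) at t=1.4203
    x: enter (3,3) at t=2.5750
    y: enter (3,2) at t=2.7000
    x: enter (2,2) at t=3.7297
    y: enter (2,1) at t=4.7000
    x: enter (1,1) at t=4.8844
    x: enter (0,1) at t=6.0391 ← occupied
  → r_1 = 6.0391
beam 2: φ=90°, α=300°
  dir = (cos 300°, sin 300°) = (0.5000, -0.8660); from cell (6,4)
  next x-line at t=1.5400, next y-line at t=0.4041; Δt_x=2.0000, Δt_y=1.1547
    y: enter (6,3) at t=0.4041
    x: enter (7,3) at t=1.5400
    y: enter (7,2) at t=1.5588
    y: enter (7,1) at t=2.7135
    x: enter (8,1) at t=3.5400 ← occupied
  → r_2 = 3.5400
beam 3: φ=180°, α=30°
  dir = (cos 30°, sin 30°) = (0.8660, 0.5000); from cell (6,4)
  next x-line at t=0.8891, next y-line at t=1.3000; Δt_x=1.1547, Δt_y=2.0000
    x: enter (7,4) at t=0.8891 ← occupied
  → r_3 = 0.8891
beam 4: φ=270°, α=120°
  dir = (cos 120°, sin 120°) = (-0.5000, 0.8660); from cell (6,4)
  next x-line at t=0.4600, next y-line at t=0.7506; Δt_x=2.0000, Δt_y=1.1547
    x: enter (5,4) at t=0.4600
    y: enter (5,5) at t=0.7506
    y: enter (5,6) at t=1.9053 ← occupied
  → r_4 = 1.9053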